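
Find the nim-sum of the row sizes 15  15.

In binary:
  1111  (15)
  1111  (15)
  ----
  0000  (0)

0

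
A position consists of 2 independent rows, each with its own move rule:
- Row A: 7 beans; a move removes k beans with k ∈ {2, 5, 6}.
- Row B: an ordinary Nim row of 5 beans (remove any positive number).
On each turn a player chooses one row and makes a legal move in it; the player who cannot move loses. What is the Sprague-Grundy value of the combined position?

For row A, compute g(0), g(1), … with moves {2, 5, 6}:
k:     0  1  2  3  4  5  6  7
g(k):  0  0  1  1  0  2  1  3
So g(7) = 3.
Row B is a plain Nim row of size 5, so its Grundy value is 5.
By the Sprague-Grundy theorem, the Grundy value of a sum of independent games is the XOR of the component values.
Combined value = 3 ⊕ 5 = 6.

6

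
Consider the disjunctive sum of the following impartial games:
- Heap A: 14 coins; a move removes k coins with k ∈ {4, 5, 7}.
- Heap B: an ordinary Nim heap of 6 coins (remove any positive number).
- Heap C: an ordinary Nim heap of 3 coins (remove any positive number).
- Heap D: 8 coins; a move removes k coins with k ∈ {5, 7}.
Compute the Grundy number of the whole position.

4

Build the Grundy sequence for heap A with g(k) = mex{g(k−s) : s ∈ {4, 5, 7}, s ≤ k}:
k:     0  1  2  3  4  5  6  7  8  9 10 11 12 13 14
g(k):  0  0  0  0  1  1  1  1  2  2  2  0  0  0  0
So g(14) = 0.
Heap B is a plain Nim heap of size 6, so its Grundy value is 6.
Heap C is a plain Nim heap of size 3, so its Grundy value is 3.
Build the Grundy sequence for heap D with g(k) = mex{g(k−s) : s ∈ {5, 7}, s ≤ k}:
k:     0  1  2  3  4  5  6  7  8
g(k):  0  0  0  0  0  1  1  1  1
So g(8) = 1.
The value of a disjunctive sum is the nim-sum of the parts.
Combined value = 0 XOR 6 XOR 3 XOR 1 = 4.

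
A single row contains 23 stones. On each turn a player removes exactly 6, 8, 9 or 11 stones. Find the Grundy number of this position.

Compute g(0), g(1), … for moves {6, 8, 9, 11}:
k:     0  1  2  3  4  5  6  7  8  9 10 11 12 13 14 15 16 17 18 19 20 21 22 23
g(k):  0  0  0  0  0  0  1  1  1  1  1  1  2  2  2  2  2  0  0  0  0  0  0  1
So g(23) = 1.

1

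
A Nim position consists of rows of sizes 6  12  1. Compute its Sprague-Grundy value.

Compute the nim-sum pairwise:
6 ⊕ 12 = 10
10 ⊕ 1 = 11

11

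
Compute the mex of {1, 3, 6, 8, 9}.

0

0 is not in the set, so the mex is 0.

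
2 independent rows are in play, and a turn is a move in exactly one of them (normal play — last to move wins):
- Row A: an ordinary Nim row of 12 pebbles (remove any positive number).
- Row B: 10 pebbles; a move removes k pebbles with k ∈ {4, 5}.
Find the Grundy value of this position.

12

Row A is a plain Nim row of size 12, so its Grundy value is 12.
Build the Grundy sequence for row B with g(k) = mex{g(k−s) : s ∈ {4, 5}, s ≤ k}:
k:     0  1  2  3  4  5  6  7  8  9 10
g(k):  0  0  0  0  1  1  1  1  2  0  0
So g(10) = 0.
By the Sprague-Grundy theorem, the Grundy value of a sum of independent games is the XOR of the component values.
Combined value = 12 XOR 0 = 12.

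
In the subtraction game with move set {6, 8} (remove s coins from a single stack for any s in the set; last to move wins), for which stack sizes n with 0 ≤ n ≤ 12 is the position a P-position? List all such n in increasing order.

0, 1, 2, 3, 4, 5

Build the Grundy sequence with g(k) = mex{g(k−s) : s ∈ {6, 8}, s ≤ k}:
k:     0  1  2  3  4  5  6  7  8  9 10 11 12
g(k):  0  0  0  0  0  0  1  1  1  1  1  1  2
The P-positions (g = 0) in 0..12 are 0, 1, 2, 3, 4, 5.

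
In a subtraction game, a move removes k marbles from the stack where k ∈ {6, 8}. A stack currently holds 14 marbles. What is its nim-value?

0

Build the Grundy sequence with g(k) = mex{g(k−s) : s ∈ {6, 8}, s ≤ k}:
g(0) = mex{} = 0
g(1) = mex{} = 0
g(2) = mex{} = 0
g(3) = mex{} = 0
g(4) = mex{} = 0
g(5) = mex{} = 0
g(6) = mex{0} = 1
g(7) = mex{0} = 1
g(8) = mex{0} = 1
g(9) = mex{0} = 1
g(10) = mex{0} = 1
g(11) = mex{0} = 1
g(12) = mex{0,1} = 2
g(13) = mex{0,1} = 2
g(14) = mex{1} = 0
So g(14) = 0.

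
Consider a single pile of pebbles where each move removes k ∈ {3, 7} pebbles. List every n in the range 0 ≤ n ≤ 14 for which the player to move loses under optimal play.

0, 1, 2, 6, 10, 11, 12

Compute g(0), g(1), … for moves {3, 7}:
k:     0  1  2  3  4  5  6  7  8  9 10 11 12 13 14
g(k):  0  0  0  1  1  1  0  2  2  1  0  0  0  1  1
The P-positions (g = 0) in 0..14 are 0, 1, 2, 6, 10, 11, 12.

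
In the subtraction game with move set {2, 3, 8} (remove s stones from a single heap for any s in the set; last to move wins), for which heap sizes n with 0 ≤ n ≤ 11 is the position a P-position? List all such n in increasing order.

Grundy values for subtraction set {2, 3, 8}:
k:     0  1  2  3  4  5  6  7  8  9 10 11
g(k):  0  0  1  1  2  0  0  1  1  2  0  0
The P-positions (g = 0) in 0..11 are 0, 1, 5, 6, 10, 11.

0, 1, 5, 6, 10, 11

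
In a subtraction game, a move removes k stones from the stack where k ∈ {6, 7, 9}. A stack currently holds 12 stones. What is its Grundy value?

Build the Grundy sequence with g(k) = mex{g(k−s) : s ∈ {6, 7, 9}, s ≤ k}:
k:     0  1  2  3  4  5  6  7  8  9 10 11 12
g(k):  0  0  0  0  0  0  1  1  1  1  1  1  2
So g(12) = 2.

2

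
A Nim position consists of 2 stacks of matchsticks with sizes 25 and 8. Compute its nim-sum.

17

Write each in binary and XOR column by column:
  11001  (25)
  01000  (8)
  -----
  10001  (17)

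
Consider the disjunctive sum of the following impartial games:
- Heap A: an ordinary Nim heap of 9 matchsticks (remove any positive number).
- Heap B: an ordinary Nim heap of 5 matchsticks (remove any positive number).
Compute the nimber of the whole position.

Heap A is a plain Nim heap of size 9, so its Grundy value is 9.
Heap B is a plain Nim heap of size 5, so its Grundy value is 5.
The value of a disjunctive sum is the nim-sum of the parts.
Combined value = 9 ⊕ 5 = 12.

12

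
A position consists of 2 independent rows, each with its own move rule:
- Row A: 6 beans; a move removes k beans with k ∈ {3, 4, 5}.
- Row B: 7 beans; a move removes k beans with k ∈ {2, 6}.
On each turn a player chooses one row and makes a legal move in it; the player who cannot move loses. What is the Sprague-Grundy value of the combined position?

Grundy values for row A (subtraction set {3, 4, 5}):
k:     0  1  2  3  4  5  6
g(k):  0  0  0  1  1  1  2
So g(6) = 2.
For row B, compute g(0), g(1), … with moves {2, 6}:
g(0) = mex{} = 0
g(1) = mex{} = 0
g(2) = mex{0} = 1
g(3) = mex{0} = 1
g(4) = mex{1} = 0
g(5) = mex{1} = 0
g(6) = mex{0} = 1
g(7) = mex{0} = 1
So g(7) = 1.
The value of a disjunctive sum is the nim-sum of the parts.
Combined value = 2 XOR 1 = 3.

3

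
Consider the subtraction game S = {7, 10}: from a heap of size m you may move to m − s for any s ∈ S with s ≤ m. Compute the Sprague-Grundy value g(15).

2

Compute g(0), g(1), … for moves {7, 10}:
k:     0  1  2  3  4  5  6  7  8  9 10 11 12 13 14 15
g(k):  0  0  0  0  0  0  0  1  1  1  1  1  1  1  2  2
So g(15) = 2.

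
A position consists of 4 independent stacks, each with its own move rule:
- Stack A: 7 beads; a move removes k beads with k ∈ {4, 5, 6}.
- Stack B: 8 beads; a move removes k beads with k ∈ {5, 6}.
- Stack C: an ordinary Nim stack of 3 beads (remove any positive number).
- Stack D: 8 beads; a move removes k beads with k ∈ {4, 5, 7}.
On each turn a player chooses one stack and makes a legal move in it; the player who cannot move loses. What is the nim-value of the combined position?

Grundy values for stack A (subtraction set {4, 5, 6}):
k:     0  1  2  3  4  5  6  7
g(k):  0  0  0  0  1  1  1  1
So g(7) = 1.
For stack B, compute g(0), g(1), … with moves {5, 6}:
g(0) = mex{} = 0
g(1) = mex{} = 0
g(2) = mex{} = 0
g(3) = mex{} = 0
g(4) = mex{} = 0
g(5) = mex{0} = 1
g(6) = mex{0} = 1
g(7) = mex{0} = 1
g(8) = mex{0} = 1
So g(8) = 1.
Stack C is a plain Nim stack of size 3, so its Grundy value is 3.
Grundy values for stack D (subtraction set {4, 5, 7}):
g(0) = mex{} = 0
g(1) = mex{} = 0
g(2) = mex{} = 0
g(3) = mex{} = 0
g(4) = mex{0} = 1
g(5) = mex{0} = 1
g(6) = mex{0} = 1
g(7) = mex{0} = 1
g(8) = mex{0,1} = 2
So g(8) = 2.
By the Sprague-Grundy theorem, the Grundy value of a sum of independent games is the XOR of the component values.
Combined value = 1 ⊕ 1 ⊕ 3 ⊕ 2 = 1.

1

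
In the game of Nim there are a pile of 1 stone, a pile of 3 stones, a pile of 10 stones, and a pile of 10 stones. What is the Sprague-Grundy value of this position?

2

In binary:
  0001  (1)
  0011  (3)
  1010  (10)
  1010  (10)
  ----
  0010  (2)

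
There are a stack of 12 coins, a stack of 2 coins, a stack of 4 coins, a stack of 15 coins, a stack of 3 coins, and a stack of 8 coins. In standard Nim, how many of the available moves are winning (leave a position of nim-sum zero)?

3

Bitwise XOR of the heap sizes:
  1100  (12)
  0010  (2)
  0100  (4)
  1111  (15)
  0011  (3)
  1000  (8)
  ----
  1110  (14)
The overall nim-sum is X = 14. A stack of size p has a winning move iff p XOR X < p (reduce it to p XOR X).
  12: 12 XOR 14 = 2 < 12 — winning move (to 2).
  2: 2 XOR 14 = 12 ≥ 2 — no move.
  4: 4 XOR 14 = 10 ≥ 4 — no move.
  15: 15 XOR 14 = 1 < 15 — winning move (to 1).
  3: 3 XOR 14 = 13 ≥ 3 — no move.
  8: 8 XOR 14 = 6 < 8 — winning move (to 6).
That gives 3 winning moves.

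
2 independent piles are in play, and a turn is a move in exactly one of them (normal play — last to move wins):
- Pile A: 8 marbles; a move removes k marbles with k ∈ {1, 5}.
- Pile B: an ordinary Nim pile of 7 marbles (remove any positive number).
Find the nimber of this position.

Grundy values for pile A (subtraction set {1, 5}):
g(0) = mex{} = 0
g(1) = mex{0} = 1
g(2) = mex{1} = 0
g(3) = mex{0} = 1
g(4) = mex{1} = 0
g(5) = mex{0} = 1
g(6) = mex{1} = 0
g(7) = mex{0} = 1
g(8) = mex{1} = 0
So g(8) = 0.
Pile B is a plain Nim pile of size 7, so its Grundy value is 7.
The value of a disjunctive sum is the nim-sum of the parts.
Combined value = 0 XOR 7 = 7.

7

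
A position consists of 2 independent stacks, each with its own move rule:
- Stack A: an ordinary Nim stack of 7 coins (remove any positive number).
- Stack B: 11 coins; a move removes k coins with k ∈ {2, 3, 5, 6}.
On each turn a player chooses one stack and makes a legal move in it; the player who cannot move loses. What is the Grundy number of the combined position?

6

Stack A is a plain Nim stack of size 7, so its Grundy value is 7.
For stack B, compute g(0), g(1), … with moves {2, 3, 5, 6}:
g(0) = mex{} = 0
g(1) = mex{} = 0
g(2) = mex{0} = 1
g(3) = mex{0} = 1
g(4) = mex{0,1} = 2
g(5) = mex{0,1} = 2
g(6) = mex{0,1,2} = 3
g(7) = mex{0,1,2} = 3
g(8) = mex{1,2,3} = 0
g(9) = mex{1,2,3} = 0
g(10) = mex{0,2,3} = 1
g(11) = mex{0,2,3} = 1
So g(11) = 1.
The value of a disjunctive sum is the nim-sum of the parts.
Combined value = 7 XOR 1 = 6.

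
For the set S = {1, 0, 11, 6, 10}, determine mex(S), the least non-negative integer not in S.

The values 0, 1 are all present; 2 is the first non-negative integer missing from the set.

2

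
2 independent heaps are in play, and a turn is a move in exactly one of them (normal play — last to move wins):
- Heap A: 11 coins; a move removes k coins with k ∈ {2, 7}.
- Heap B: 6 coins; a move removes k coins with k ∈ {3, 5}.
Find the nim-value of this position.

Grundy values for heap A (subtraction set {2, 7}):
g(0) = mex{} = 0
g(1) = mex{} = 0
g(2) = mex{0} = 1
g(3) = mex{0} = 1
g(4) = mex{1} = 0
g(5) = mex{1} = 0
g(6) = mex{0} = 1
g(7) = mex{0} = 1
g(8) = mex{0,1} = 2
g(9) = mex{1} = 0
g(10) = mex{1,2} = 0
g(11) = mex{0} = 1
So g(11) = 1.
For heap B, compute g(0), g(1), … with moves {3, 5}:
k:     0  1  2  3  4  5  6
g(k):  0  0  0  1  1  1  2
So g(6) = 2.
The value of a disjunctive sum is the nim-sum of the parts.
Combined value = 1 XOR 2 = 3.

3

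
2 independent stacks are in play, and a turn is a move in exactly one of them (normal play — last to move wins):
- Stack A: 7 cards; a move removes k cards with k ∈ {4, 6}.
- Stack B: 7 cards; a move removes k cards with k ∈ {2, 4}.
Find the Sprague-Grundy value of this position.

1

Grundy values for stack A (subtraction set {4, 6}):
g(0) = mex{} = 0
g(1) = mex{} = 0
g(2) = mex{} = 0
g(3) = mex{} = 0
g(4) = mex{0} = 1
g(5) = mex{0} = 1
g(6) = mex{0} = 1
g(7) = mex{0} = 1
So g(7) = 1.
Build the Grundy sequence for stack B with g(k) = mex{g(k−s) : s ∈ {2, 4}, s ≤ k}:
g(0) = mex{} = 0
g(1) = mex{} = 0
g(2) = mex{0} = 1
g(3) = mex{0} = 1
g(4) = mex{0,1} = 2
g(5) = mex{0,1} = 2
g(6) = mex{1,2} = 0
g(7) = mex{1,2} = 0
So g(7) = 0.
The value of a disjunctive sum is the nim-sum of the parts.
Combined value = 1 ⊕ 0 = 1.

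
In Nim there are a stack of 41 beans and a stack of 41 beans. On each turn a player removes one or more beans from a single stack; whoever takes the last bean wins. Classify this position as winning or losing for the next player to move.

Losing position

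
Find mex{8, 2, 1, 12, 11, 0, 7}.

The values 0, 1, 2 are all present; 3 is the first non-negative integer missing from the set.

3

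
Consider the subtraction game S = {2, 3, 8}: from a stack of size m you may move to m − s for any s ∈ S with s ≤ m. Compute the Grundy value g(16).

0

Grundy values for subtraction set {2, 3, 8}:
k:     0  1  2  3  4  5  6  7  8  9 10 11 12 13 14 15 16
g(k):  0  0  1  1  2  0  0  1  1  2  0  0  1  1  2  0  0
So g(16) = 0.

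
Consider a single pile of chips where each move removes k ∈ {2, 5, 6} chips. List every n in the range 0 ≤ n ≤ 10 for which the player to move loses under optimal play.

Grundy values for subtraction set {2, 5, 6}:
k:     0  1  2  3  4  5  6  7  8  9 10
g(k):  0  0  1  1  0  2  1  3  0  2  1
The P-positions (g = 0) in 0..10 are 0, 1, 4, 8.

0, 1, 4, 8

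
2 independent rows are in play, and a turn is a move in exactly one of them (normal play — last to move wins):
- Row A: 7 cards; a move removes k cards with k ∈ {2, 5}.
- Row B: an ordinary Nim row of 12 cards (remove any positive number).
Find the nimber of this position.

For row A, compute g(0), g(1), … with moves {2, 5}:
k:     0  1  2  3  4  5  6  7
g(k):  0  0  1  1  0  2  1  0
So g(7) = 0.
Row B is a plain Nim row of size 12, so its Grundy value is 12.
The value of a disjunctive sum is the nim-sum of the parts.
Combined value = 0 ⊕ 12 = 12.

12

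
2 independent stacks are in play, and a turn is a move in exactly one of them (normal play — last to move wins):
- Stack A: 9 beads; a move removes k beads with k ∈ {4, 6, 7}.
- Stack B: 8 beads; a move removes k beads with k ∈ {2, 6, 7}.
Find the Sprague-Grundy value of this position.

0

Grundy values for stack A (subtraction set {4, 6, 7}):
k:     0  1  2  3  4  5  6  7  8  9
g(k):  0  0  0  0  1  1  1  1  2  2
So g(9) = 2.
Grundy values for stack B (subtraction set {2, 6, 7}):
g(0) = mex{} = 0
g(1) = mex{} = 0
g(2) = mex{0} = 1
g(3) = mex{0} = 1
g(4) = mex{1} = 0
g(5) = mex{1} = 0
g(6) = mex{0} = 1
g(7) = mex{0} = 1
g(8) = mex{0,1} = 2
So g(8) = 2.
By the Sprague-Grundy theorem, the Grundy value of a sum of independent games is the XOR of the component values.
Combined value = 2 ⊕ 2 = 0.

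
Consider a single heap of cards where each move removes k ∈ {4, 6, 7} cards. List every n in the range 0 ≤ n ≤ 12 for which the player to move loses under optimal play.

0, 1, 2, 3, 11, 12

Grundy values for subtraction set {4, 6, 7}:
g(0) = mex{} = 0
g(1) = mex{} = 0
g(2) = mex{} = 0
g(3) = mex{} = 0
g(4) = mex{0} = 1
g(5) = mex{0} = 1
g(6) = mex{0} = 1
g(7) = mex{0} = 1
g(8) = mex{0,1} = 2
g(9) = mex{0,1} = 2
g(10) = mex{0,1} = 2
g(11) = mex{1} = 0
g(12) = mex{1,2} = 0
The P-positions (g = 0) in 0..12 are 0, 1, 2, 3, 11, 12.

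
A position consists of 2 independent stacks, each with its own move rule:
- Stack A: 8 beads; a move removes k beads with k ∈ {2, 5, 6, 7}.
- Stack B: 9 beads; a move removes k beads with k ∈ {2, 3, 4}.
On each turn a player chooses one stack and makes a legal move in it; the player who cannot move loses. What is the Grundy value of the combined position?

Grundy values for stack A (subtraction set {2, 5, 6, 7}):
g(0) = mex{} = 0
g(1) = mex{} = 0
g(2) = mex{0} = 1
g(3) = mex{0} = 1
g(4) = mex{1} = 0
g(5) = mex{0,1} = 2
g(6) = mex{0} = 1
g(7) = mex{0,1,2} = 3
g(8) = mex{0,1} = 2
So g(8) = 2.
For stack B, compute g(0), g(1), … with moves {2, 3, 4}:
g(0) = mex{} = 0
g(1) = mex{} = 0
g(2) = mex{0} = 1
g(3) = mex{0} = 1
g(4) = mex{0,1} = 2
g(5) = mex{0,1} = 2
g(6) = mex{1,2} = 0
g(7) = mex{1,2} = 0
g(8) = mex{0,2} = 1
g(9) = mex{0,2} = 1
So g(9) = 1.
By the Sprague-Grundy theorem, the Grundy value of a sum of independent games is the XOR of the component values.
Combined value = 2 XOR 1 = 3.

3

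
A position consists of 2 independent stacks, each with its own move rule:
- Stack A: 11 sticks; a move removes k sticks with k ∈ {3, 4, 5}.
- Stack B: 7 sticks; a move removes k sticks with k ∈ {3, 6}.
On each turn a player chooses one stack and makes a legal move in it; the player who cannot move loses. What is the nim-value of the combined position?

Grundy values for stack A (subtraction set {3, 4, 5}):
g(0) = mex{} = 0
g(1) = mex{} = 0
g(2) = mex{} = 0
g(3) = mex{0} = 1
g(4) = mex{0} = 1
g(5) = mex{0} = 1
g(6) = mex{0,1} = 2
g(7) = mex{0,1} = 2
g(8) = mex{1} = 0
g(9) = mex{1,2} = 0
g(10) = mex{1,2} = 0
g(11) = mex{0,2} = 1
So g(11) = 1.
For stack B, compute g(0), g(1), … with moves {3, 6}:
k:     0  1  2  3  4  5  6  7
g(k):  0  0  0  1  1  1  2  2
So g(7) = 2.
The value of a disjunctive sum is the nim-sum of the parts.
Combined value = 1 ⊕ 2 = 3.

3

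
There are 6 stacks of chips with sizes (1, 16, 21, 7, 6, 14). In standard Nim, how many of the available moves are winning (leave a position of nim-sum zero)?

1

Write each in binary and XOR column by column:
  00001  (1)
  10000  (16)
  10101  (21)
  00111  (7)
  00110  (6)
  01110  (14)
  -----
  01011  (11)
The overall nim-sum is X = 11. A stack of size p has a winning move iff p XOR X < p (reduce it to p XOR X).
  1: 1 XOR 11 = 10 ≥ 1 — no move.
  16: 16 XOR 11 = 27 ≥ 16 — no move.
  21: 21 XOR 11 = 30 ≥ 21 — no move.
  7: 7 XOR 11 = 12 ≥ 7 — no move.
  6: 6 XOR 11 = 13 ≥ 6 — no move.
  14: 14 XOR 11 = 5 < 14 — winning move (to 5).
That gives 1 winning move.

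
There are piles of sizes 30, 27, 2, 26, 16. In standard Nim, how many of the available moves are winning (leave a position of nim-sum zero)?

Bitwise XOR of the heap sizes:
  11110  (30)
  11011  (27)
  00010  (2)
  11010  (26)
  10000  (16)
  -----
  01101  (13)
The overall nim-sum is X = 13. A pile of size p has a winning move iff p XOR X < p (reduce it to p XOR X).
  30: 30 XOR 13 = 19 < 30 — winning move (to 19).
  27: 27 XOR 13 = 22 < 27 — winning move (to 22).
  2: 2 XOR 13 = 15 ≥ 2 — no move.
  26: 26 XOR 13 = 23 < 26 — winning move (to 23).
  16: 16 XOR 13 = 29 ≥ 16 — no move.
That gives 3 winning moves.

3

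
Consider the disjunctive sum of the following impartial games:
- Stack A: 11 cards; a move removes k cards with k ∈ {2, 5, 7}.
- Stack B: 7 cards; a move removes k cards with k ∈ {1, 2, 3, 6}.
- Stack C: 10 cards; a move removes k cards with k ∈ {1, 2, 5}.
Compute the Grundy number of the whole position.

1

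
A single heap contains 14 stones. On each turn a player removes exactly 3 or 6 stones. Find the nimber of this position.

1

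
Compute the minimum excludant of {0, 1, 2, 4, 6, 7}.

3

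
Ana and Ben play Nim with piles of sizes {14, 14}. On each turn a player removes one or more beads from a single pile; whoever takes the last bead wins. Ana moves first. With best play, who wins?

Nim-sum: 14 XOR 14 = 0.
The nim-sum is 0, so this is a P-position: the player to move is in a losing position under optimal play; Ana is about to move from it and so loses — Ben wins.

Ben wins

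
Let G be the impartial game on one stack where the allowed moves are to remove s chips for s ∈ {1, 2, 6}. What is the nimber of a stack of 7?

Compute g(0), g(1), … for moves {1, 2, 6}:
k:     0  1  2  3  4  5  6  7
g(k):  0  1  2  0  1  2  3  0
So g(7) = 0.

0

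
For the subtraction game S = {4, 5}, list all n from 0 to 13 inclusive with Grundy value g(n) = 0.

Build the Grundy sequence with g(k) = mex{g(k−s) : s ∈ {4, 5}, s ≤ k}:
g(0) = mex{} = 0
g(1) = mex{} = 0
g(2) = mex{} = 0
g(3) = mex{} = 0
g(4) = mex{0} = 1
g(5) = mex{0} = 1
g(6) = mex{0} = 1
g(7) = mex{0} = 1
g(8) = mex{0,1} = 2
g(9) = mex{1} = 0
g(10) = mex{1} = 0
g(11) = mex{1} = 0
g(12) = mex{1,2} = 0
g(13) = mex{0,2} = 1
The P-positions (g = 0) in 0..13 are 0, 1, 2, 3, 9, 10, 11, 12.

0, 1, 2, 3, 9, 10, 11, 12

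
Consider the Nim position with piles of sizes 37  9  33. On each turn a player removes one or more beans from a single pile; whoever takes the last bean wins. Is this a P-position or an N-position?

Bitwise XOR of the heap sizes:
  100101  (37)
  001001  (9)
  100001  (33)
  ------
  001101  (13)
The nim-sum is 13 ≠ 0, so this is an N-position: the player to move can win.

N-position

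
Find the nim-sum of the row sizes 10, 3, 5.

12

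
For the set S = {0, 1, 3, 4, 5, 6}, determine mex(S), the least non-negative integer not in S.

2

The values 0, 1 are all present; 2 is the first non-negative integer missing from the set.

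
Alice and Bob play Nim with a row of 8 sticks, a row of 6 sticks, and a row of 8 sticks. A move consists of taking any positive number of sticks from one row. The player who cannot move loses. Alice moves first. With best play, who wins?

Alice wins

Bitwise XOR of the heap sizes:
  1000  (8)
  0110  (6)
  1000  (8)
  ----
  0110  (6)
The nim-sum is 6 ≠ 0, so this is an N-position: the player to move can win; Alice has a winning move.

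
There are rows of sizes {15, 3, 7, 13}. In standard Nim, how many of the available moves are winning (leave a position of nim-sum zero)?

3

Write each in binary and XOR column by column:
  1111  (15)
  0011  (3)
  0111  (7)
  1101  (13)
  ----
  0110  (6)
The overall nim-sum is X = 6. A row of size p has a winning move iff p XOR X < p (reduce it to p XOR X).
  15: 15 XOR 6 = 9 < 15 — winning move (to 9).
  3: 3 XOR 6 = 5 ≥ 3 — no move.
  7: 7 XOR 6 = 1 < 7 — winning move (to 1).
  13: 13 XOR 6 = 11 < 13 — winning move (to 11).
That gives 3 winning moves.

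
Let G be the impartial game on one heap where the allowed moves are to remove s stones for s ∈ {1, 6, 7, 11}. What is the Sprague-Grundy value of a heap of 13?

Grundy values for subtraction set {1, 6, 7, 11}:
k:     0  1  2  3  4  5  6  7  8  9 10 11 12 13
g(k):  0  1  0  1  0  1  2  3  2  3  2  3  0  1
So g(13) = 1.

1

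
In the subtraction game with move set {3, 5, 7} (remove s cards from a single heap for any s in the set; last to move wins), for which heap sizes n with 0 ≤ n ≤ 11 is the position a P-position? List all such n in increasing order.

0, 1, 2, 10, 11

Build the Grundy sequence with g(k) = mex{g(k−s) : s ∈ {3, 5, 7}, s ≤ k}:
g(0) = mex{} = 0
g(1) = mex{} = 0
g(2) = mex{} = 0
g(3) = mex{0} = 1
g(4) = mex{0} = 1
g(5) = mex{0} = 1
g(6) = mex{0,1} = 2
g(7) = mex{0,1} = 2
g(8) = mex{0,1} = 2
g(9) = mex{0,1,2} = 3
g(10) = mex{1,2} = 0
g(11) = mex{1,2} = 0
The P-positions (g = 0) in 0..11 are 0, 1, 2, 10, 11.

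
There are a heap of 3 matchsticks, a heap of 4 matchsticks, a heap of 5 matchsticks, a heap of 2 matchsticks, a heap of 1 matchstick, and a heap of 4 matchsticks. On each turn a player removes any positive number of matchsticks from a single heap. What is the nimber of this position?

Bitwise XOR of the heap sizes:
  011  (3)
  100  (4)
  101  (5)
  010  (2)
  001  (1)
  100  (4)
  ---
  101  (5)

5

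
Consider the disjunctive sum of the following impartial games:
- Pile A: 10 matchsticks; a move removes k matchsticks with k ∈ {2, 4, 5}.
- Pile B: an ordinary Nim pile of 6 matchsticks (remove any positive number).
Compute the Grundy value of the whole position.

7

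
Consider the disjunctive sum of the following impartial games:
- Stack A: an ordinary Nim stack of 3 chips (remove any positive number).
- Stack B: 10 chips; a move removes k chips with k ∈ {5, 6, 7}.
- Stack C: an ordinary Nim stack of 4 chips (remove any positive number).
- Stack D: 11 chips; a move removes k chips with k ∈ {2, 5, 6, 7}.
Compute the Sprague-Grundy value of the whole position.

6

Stack A is a plain Nim stack of size 3, so its Grundy value is 3.
Build the Grundy sequence for stack B with g(k) = mex{g(k−s) : s ∈ {5, 6, 7}, s ≤ k}:
g(0) = mex{} = 0
g(1) = mex{} = 0
g(2) = mex{} = 0
g(3) = mex{} = 0
g(4) = mex{} = 0
g(5) = mex{0} = 1
g(6) = mex{0} = 1
g(7) = mex{0} = 1
g(8) = mex{0} = 1
g(9) = mex{0} = 1
g(10) = mex{0,1} = 2
So g(10) = 2.
Stack C is a plain Nim stack of size 4, so its Grundy value is 4.
Grundy values for stack D (subtraction set {2, 5, 6, 7}):
g(0) = mex{} = 0
g(1) = mex{} = 0
g(2) = mex{0} = 1
g(3) = mex{0} = 1
g(4) = mex{1} = 0
g(5) = mex{0,1} = 2
g(6) = mex{0} = 1
g(7) = mex{0,1,2} = 3
g(8) = mex{0,1} = 2
g(9) = mex{0,1,3} = 2
g(10) = mex{0,1,2} = 3
g(11) = mex{0,1,2} = 3
So g(11) = 3.
The value of a disjunctive sum is the nim-sum of the parts.
Combined value = 3 ⊕ 2 ⊕ 4 ⊕ 3 = 6.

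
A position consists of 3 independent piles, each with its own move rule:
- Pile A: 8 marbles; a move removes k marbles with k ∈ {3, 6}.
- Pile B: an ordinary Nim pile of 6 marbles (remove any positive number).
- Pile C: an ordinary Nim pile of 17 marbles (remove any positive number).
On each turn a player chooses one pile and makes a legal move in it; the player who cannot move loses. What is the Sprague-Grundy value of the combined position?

21

Build the Grundy sequence for pile A with g(k) = mex{g(k−s) : s ∈ {3, 6}, s ≤ k}:
g(0) = mex{} = 0
g(1) = mex{} = 0
g(2) = mex{} = 0
g(3) = mex{0} = 1
g(4) = mex{0} = 1
g(5) = mex{0} = 1
g(6) = mex{0,1} = 2
g(7) = mex{0,1} = 2
g(8) = mex{0,1} = 2
So g(8) = 2.
Pile B is a plain Nim pile of size 6, so its Grundy value is 6.
Pile C is a plain Nim pile of size 17, so its Grundy value is 17.
The value of a disjunctive sum is the nim-sum of the parts.
Combined value = 2 XOR 6 XOR 17 = 21.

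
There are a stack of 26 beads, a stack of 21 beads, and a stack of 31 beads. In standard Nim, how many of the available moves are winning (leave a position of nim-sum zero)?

3

Compute the nim-sum pairwise:
26 ⊕ 21 = 15
15 ⊕ 31 = 16
The overall nim-sum is X = 16. A stack of size p has a winning move iff p XOR X < p (reduce it to p XOR X).
  26: 26 XOR 16 = 10 < 26 — winning move (to 10).
  21: 21 XOR 16 = 5 < 21 — winning move (to 5).
  31: 31 XOR 16 = 15 < 31 — winning move (to 15).
That gives 3 winning moves.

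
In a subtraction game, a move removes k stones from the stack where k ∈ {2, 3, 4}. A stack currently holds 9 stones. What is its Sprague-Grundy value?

Build the Grundy sequence with g(k) = mex{g(k−s) : s ∈ {2, 3, 4}, s ≤ k}:
g(0) = mex{} = 0
g(1) = mex{} = 0
g(2) = mex{0} = 1
g(3) = mex{0} = 1
g(4) = mex{0,1} = 2
g(5) = mex{0,1} = 2
g(6) = mex{1,2} = 0
g(7) = mex{1,2} = 0
g(8) = mex{0,2} = 1
g(9) = mex{0,2} = 1
So g(9) = 1.

1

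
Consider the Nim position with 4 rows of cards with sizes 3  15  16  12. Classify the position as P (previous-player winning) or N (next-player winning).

N-position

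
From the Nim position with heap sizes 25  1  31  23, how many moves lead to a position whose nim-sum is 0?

Compute the nim-sum pairwise:
25 XOR 1 = 24
24 XOR 31 = 7
7 XOR 23 = 16
The overall nim-sum is X = 16. A heap of size p has a winning move iff p XOR X < p (reduce it to p XOR X).
  25: 25 XOR 16 = 9 < 25 — winning move (to 9).
  1: 1 XOR 16 = 17 ≥ 1 — no move.
  31: 31 XOR 16 = 15 < 31 — winning move (to 15).
  23: 23 XOR 16 = 7 < 23 — winning move (to 7).
That gives 3 winning moves.

3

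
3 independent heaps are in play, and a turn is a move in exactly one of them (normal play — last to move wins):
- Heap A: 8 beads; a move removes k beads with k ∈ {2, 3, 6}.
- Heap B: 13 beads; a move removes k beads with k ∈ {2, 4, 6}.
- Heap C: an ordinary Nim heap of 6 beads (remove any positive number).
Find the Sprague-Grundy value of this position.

Grundy values for heap A (subtraction set {2, 3, 6}):
k:     0  1  2  3  4  5  6  7  8
g(k):  0  0  1  1  2  0  3  1  2
So g(8) = 2.
Grundy values for heap B (subtraction set {2, 4, 6}):
g(0) = mex{} = 0
g(1) = mex{} = 0
g(2) = mex{0} = 1
g(3) = mex{0} = 1
g(4) = mex{0,1} = 2
g(5) = mex{0,1} = 2
g(6) = mex{0,1,2} = 3
g(7) = mex{0,1,2} = 3
g(8) = mex{1,2,3} = 0
g(9) = mex{1,2,3} = 0
g(10) = mex{0,2,3} = 1
g(11) = mex{0,2,3} = 1
g(12) = mex{0,1,3} = 2
g(13) = mex{0,1,3} = 2
So g(13) = 2.
Heap C is a plain Nim heap of size 6, so its Grundy value is 6.
By the Sprague-Grundy theorem, the Grundy value of a sum of independent games is the XOR of the component values.
Combined value = 2 XOR 2 XOR 6 = 6.

6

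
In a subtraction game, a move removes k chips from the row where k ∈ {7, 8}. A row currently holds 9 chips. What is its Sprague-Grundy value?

1

Grundy values for subtraction set {7, 8}:
k:     0  1  2  3  4  5  6  7  8  9
g(k):  0  0  0  0  0  0  0  1  1  1
So g(9) = 1.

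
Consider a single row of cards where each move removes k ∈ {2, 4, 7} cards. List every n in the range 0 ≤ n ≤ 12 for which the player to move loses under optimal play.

Build the Grundy sequence with g(k) = mex{g(k−s) : s ∈ {2, 4, 7}, s ≤ k}:
g(0) = mex{} = 0
g(1) = mex{} = 0
g(2) = mex{0} = 1
g(3) = mex{0} = 1
g(4) = mex{0,1} = 2
g(5) = mex{0,1} = 2
g(6) = mex{1,2} = 0
g(7) = mex{0,1,2} = 3
g(8) = mex{0,2} = 1
g(9) = mex{1,2,3} = 0
g(10) = mex{0,1} = 2
g(11) = mex{0,2,3} = 1
g(12) = mex{1,2} = 0
The P-positions (g = 0) in 0..12 are 0, 1, 6, 9, 12.

0, 1, 6, 9, 12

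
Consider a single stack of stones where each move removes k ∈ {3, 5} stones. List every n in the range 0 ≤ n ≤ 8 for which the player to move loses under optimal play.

Build the Grundy sequence with g(k) = mex{g(k−s) : s ∈ {3, 5}, s ≤ k}:
k:     0  1  2  3  4  5  6  7  8
g(k):  0  0  0  1  1  1  2  2  0
The P-positions (g = 0) in 0..8 are 0, 1, 2, 8.

0, 1, 2, 8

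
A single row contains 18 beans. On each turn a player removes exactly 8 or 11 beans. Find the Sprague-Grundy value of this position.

Compute g(0), g(1), … for moves {8, 11}:
k:     0  1  2  3  4  5  6  7  8  9 10 11 12 13 14 15 16 17 18
g(k):  0  0  0  0  0  0  0  0  1  1  1  1  1  1  1  1  2  2  2
So g(18) = 2.

2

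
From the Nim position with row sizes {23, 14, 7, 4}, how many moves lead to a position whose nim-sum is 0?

1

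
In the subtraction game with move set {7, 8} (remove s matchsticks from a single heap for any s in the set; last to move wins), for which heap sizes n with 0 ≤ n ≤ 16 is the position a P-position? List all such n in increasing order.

0, 1, 2, 3, 4, 5, 6, 15, 16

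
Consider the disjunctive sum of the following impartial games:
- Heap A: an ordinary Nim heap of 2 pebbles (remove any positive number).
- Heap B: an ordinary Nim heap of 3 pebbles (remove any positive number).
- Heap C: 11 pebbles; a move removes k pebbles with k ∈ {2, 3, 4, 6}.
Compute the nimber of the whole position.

0

Heap A is a plain Nim heap of size 2, so its Grundy value is 2.
Heap B is a plain Nim heap of size 3, so its Grundy value is 3.
Grundy values for heap C (subtraction set {2, 3, 4, 6}):
k:     0  1  2  3  4  5  6  7  8  9 10 11
g(k):  0  0  1  1  2  2  3  3  0  0  1  1
So g(11) = 1.
By the Sprague-Grundy theorem, the Grundy value of a sum of independent games is the XOR of the component values.
Combined value = 2 ⊕ 3 ⊕ 1 = 0.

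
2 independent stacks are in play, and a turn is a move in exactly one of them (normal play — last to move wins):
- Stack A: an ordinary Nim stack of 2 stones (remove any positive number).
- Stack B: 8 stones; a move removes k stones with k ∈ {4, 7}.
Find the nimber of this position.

0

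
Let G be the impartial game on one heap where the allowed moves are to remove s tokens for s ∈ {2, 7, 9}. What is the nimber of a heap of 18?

1

Build the Grundy sequence with g(k) = mex{g(k−s) : s ∈ {2, 7, 9}, s ≤ k}:
k:     0  1  2  3  4  5  6  7  8  9 10 11 12 13 14 15 16 17 18
g(k):  0  0  1  1  0  0  1  1  2  2  3  3  2  2  3  0  0  1  1
So g(18) = 1.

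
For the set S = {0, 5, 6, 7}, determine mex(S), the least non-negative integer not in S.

0 is in the set but 1 is not, so the mex is 1.

1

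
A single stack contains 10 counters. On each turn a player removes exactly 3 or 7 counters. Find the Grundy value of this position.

Compute g(0), g(1), … for moves {3, 7}:
k:     0  1  2  3  4  5  6  7  8  9 10
g(k):  0  0  0  1  1  1  0  2  2  1  0
So g(10) = 0.

0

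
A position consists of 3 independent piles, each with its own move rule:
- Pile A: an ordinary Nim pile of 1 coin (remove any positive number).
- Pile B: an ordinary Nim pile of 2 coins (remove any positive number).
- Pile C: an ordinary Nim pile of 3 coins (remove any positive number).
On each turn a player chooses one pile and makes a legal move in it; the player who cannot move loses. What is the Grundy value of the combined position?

0

Pile A is a plain Nim pile of size 1, so its Grundy value is 1.
Pile B is a plain Nim pile of size 2, so its Grundy value is 2.
Pile C is a plain Nim pile of size 3, so its Grundy value is 3.
The value of a disjunctive sum is the nim-sum of the parts.
Combined value = 1 ⊕ 2 ⊕ 3 = 0.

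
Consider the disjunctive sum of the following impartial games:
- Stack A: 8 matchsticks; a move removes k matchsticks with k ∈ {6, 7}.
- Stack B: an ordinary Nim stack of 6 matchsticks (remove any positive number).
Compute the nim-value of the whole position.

Build the Grundy sequence for stack A with g(k) = mex{g(k−s) : s ∈ {6, 7}, s ≤ k}:
g(0) = mex{} = 0
g(1) = mex{} = 0
g(2) = mex{} = 0
g(3) = mex{} = 0
g(4) = mex{} = 0
g(5) = mex{} = 0
g(6) = mex{0} = 1
g(7) = mex{0} = 1
g(8) = mex{0} = 1
So g(8) = 1.
Stack B is a plain Nim stack of size 6, so its Grundy value is 6.
The value of a disjunctive sum is the nim-sum of the parts.
Combined value = 1 XOR 6 = 7.

7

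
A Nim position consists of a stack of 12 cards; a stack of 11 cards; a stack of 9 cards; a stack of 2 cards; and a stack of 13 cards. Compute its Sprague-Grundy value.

1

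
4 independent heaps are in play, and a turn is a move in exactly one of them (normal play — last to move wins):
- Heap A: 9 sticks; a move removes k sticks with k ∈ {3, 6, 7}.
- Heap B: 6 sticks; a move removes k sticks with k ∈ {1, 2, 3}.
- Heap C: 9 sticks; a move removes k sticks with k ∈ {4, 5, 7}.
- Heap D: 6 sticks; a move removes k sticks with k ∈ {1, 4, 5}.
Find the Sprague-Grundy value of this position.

1

For heap A, compute g(0), g(1), … with moves {3, 6, 7}:
g(0) = mex{} = 0
g(1) = mex{} = 0
g(2) = mex{} = 0
g(3) = mex{0} = 1
g(4) = mex{0} = 1
g(5) = mex{0} = 1
g(6) = mex{0,1} = 2
g(7) = mex{0,1} = 2
g(8) = mex{0,1} = 2
g(9) = mex{0,1,2} = 3
So g(9) = 3.
Grundy values for heap B (subtraction set {1, 2, 3}):
k:     0  1  2  3  4  5  6
g(k):  0  1  2  3  0  1  2
So g(6) = 2.
Grundy values for heap C (subtraction set {4, 5, 7}):
k:     0  1  2  3  4  5  6  7  8  9
g(k):  0  0  0  0  1  1  1  1  2  2
So g(9) = 2.
Grundy values for heap D (subtraction set {1, 4, 5}):
g(0) = mex{} = 0
g(1) = mex{0} = 1
g(2) = mex{1} = 0
g(3) = mex{0} = 1
g(4) = mex{0,1} = 2
g(5) = mex{0,1,2} = 3
g(6) = mex{0,1,3} = 2
So g(6) = 2.
The value of a disjunctive sum is the nim-sum of the parts.
Combined value = 3 ⊕ 2 ⊕ 2 ⊕ 2 = 1.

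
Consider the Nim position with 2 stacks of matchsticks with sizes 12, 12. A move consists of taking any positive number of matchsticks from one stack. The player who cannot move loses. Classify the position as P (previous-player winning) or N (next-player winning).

Nim-sum: 12 XOR 12 = 0.
The nim-sum is 0, so this is a P-position: the player to move is in a losing position under optimal play.

P-position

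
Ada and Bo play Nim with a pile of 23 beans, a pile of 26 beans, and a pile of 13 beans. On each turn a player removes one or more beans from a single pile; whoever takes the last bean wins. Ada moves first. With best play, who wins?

Bo wins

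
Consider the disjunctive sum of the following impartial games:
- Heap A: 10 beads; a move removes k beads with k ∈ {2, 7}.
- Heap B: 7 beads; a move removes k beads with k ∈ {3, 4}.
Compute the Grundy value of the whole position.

0

Grundy values for heap A (subtraction set {2, 7}):
g(0) = mex{} = 0
g(1) = mex{} = 0
g(2) = mex{0} = 1
g(3) = mex{0} = 1
g(4) = mex{1} = 0
g(5) = mex{1} = 0
g(6) = mex{0} = 1
g(7) = mex{0} = 1
g(8) = mex{0,1} = 2
g(9) = mex{1} = 0
g(10) = mex{1,2} = 0
So g(10) = 0.
Build the Grundy sequence for heap B with g(k) = mex{g(k−s) : s ∈ {3, 4}, s ≤ k}:
g(0) = mex{} = 0
g(1) = mex{} = 0
g(2) = mex{} = 0
g(3) = mex{0} = 1
g(4) = mex{0} = 1
g(5) = mex{0} = 1
g(6) = mex{0,1} = 2
g(7) = mex{1} = 0
So g(7) = 0.
By the Sprague-Grundy theorem, the Grundy value of a sum of independent games is the XOR of the component values.
Combined value = 0 ⊕ 0 = 0.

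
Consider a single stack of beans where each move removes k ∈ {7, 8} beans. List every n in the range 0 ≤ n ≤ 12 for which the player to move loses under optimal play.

0, 1, 2, 3, 4, 5, 6

Compute g(0), g(1), … for moves {7, 8}:
g(0) = mex{} = 0
g(1) = mex{} = 0
g(2) = mex{} = 0
g(3) = mex{} = 0
g(4) = mex{} = 0
g(5) = mex{} = 0
g(6) = mex{} = 0
g(7) = mex{0} = 1
g(8) = mex{0} = 1
g(9) = mex{0} = 1
g(10) = mex{0} = 1
g(11) = mex{0} = 1
g(12) = mex{0} = 1
The P-positions (g = 0) in 0..12 are 0, 1, 2, 3, 4, 5, 6.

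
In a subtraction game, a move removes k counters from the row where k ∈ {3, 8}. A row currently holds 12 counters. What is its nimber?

0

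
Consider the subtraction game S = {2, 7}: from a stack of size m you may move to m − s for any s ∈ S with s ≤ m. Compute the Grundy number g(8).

2

Build the Grundy sequence with g(k) = mex{g(k−s) : s ∈ {2, 7}, s ≤ k}:
k:     0  1  2  3  4  5  6  7  8
g(k):  0  0  1  1  0  0  1  1  2
So g(8) = 2.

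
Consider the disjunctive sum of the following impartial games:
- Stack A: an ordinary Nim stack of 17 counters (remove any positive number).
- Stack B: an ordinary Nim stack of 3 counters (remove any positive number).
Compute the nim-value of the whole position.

18

Stack A is a plain Nim stack of size 17, so its Grundy value is 17.
Stack B is a plain Nim stack of size 3, so its Grundy value is 3.
By the Sprague-Grundy theorem, the Grundy value of a sum of independent games is the XOR of the component values.
Combined value = 17 ⊕ 3 = 18.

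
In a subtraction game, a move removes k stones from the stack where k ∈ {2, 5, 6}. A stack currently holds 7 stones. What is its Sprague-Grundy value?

3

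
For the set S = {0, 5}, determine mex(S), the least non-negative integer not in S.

1

0 is in the set but 1 is not, so the mex is 1.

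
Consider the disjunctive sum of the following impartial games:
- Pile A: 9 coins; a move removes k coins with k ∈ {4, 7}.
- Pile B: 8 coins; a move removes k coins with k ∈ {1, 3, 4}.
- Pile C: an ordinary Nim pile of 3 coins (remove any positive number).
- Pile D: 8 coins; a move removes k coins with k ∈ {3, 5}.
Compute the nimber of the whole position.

Build the Grundy sequence for pile A with g(k) = mex{g(k−s) : s ∈ {4, 7}, s ≤ k}:
g(0) = mex{} = 0
g(1) = mex{} = 0
g(2) = mex{} = 0
g(3) = mex{} = 0
g(4) = mex{0} = 1
g(5) = mex{0} = 1
g(6) = mex{0} = 1
g(7) = mex{0} = 1
g(8) = mex{0,1} = 2
g(9) = mex{0,1} = 2
So g(9) = 2.
Build the Grundy sequence for pile B with g(k) = mex{g(k−s) : s ∈ {1, 3, 4}, s ≤ k}:
g(0) = mex{} = 0
g(1) = mex{0} = 1
g(2) = mex{1} = 0
g(3) = mex{0} = 1
g(4) = mex{0,1} = 2
g(5) = mex{0,1,2} = 3
g(6) = mex{0,1,3} = 2
g(7) = mex{1,2} = 0
g(8) = mex{0,2,3} = 1
So g(8) = 1.
Pile C is a plain Nim pile of size 3, so its Grundy value is 3.
For pile D, compute g(0), g(1), … with moves {3, 5}:
k:     0  1  2  3  4  5  6  7  8
g(k):  0  0  0  1  1  1  2  2  0
So g(8) = 0.
By the Sprague-Grundy theorem, the Grundy value of a sum of independent games is the XOR of the component values.
Combined value = 2 XOR 1 XOR 3 XOR 0 = 0.

0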